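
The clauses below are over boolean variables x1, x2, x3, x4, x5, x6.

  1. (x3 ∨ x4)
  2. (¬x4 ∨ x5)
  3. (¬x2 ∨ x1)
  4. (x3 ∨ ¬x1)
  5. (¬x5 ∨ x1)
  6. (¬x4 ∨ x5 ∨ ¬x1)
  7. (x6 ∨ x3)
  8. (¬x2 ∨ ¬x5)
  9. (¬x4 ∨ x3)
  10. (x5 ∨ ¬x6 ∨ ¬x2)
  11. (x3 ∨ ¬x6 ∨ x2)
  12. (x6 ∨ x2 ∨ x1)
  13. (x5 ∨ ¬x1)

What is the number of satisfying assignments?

5

The models are:
  x1=F x2=F x3=T x4=F x5=F x6=T
  x1=T x2=F x3=T x4=F x5=T x6=F
  x1=T x2=F x3=T x4=F x5=T x6=T
  x1=T x2=F x3=T x4=T x5=T x6=F
  x1=T x2=F x3=T x4=T x5=T x6=T
That's 5 in total.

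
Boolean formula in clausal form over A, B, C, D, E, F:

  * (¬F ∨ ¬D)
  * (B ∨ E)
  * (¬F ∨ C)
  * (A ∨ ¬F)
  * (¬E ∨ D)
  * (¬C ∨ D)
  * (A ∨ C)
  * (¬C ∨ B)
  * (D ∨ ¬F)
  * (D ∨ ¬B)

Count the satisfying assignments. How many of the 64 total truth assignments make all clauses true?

The models are:
  A=0 B=1 C=1 D=1 E=0 F=0
  A=0 B=1 C=1 D=1 E=1 F=0
  A=1 B=0 C=0 D=1 E=1 F=0
  A=1 B=1 C=0 D=1 E=0 F=0
  A=1 B=1 C=0 D=1 E=1 F=0
  A=1 B=1 C=1 D=1 E=0 F=0
  A=1 B=1 C=1 D=1 E=1 F=0
That's 7 in total.

7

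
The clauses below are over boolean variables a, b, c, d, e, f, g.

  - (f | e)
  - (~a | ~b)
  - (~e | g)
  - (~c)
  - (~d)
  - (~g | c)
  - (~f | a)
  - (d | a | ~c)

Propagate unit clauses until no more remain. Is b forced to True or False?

False

(~c) is a unit clause: c = False.
Unit clause (~d) sets d = False.
(c | ~g) with c = False leaves only ~g, so g = False.
(g | ~e) with g = False leaves only ~e, so e = False.
(f | e): since e = False, the clause reduces to (f). f = True.
In (a | ~f), ~f is now false; a must hold, so a = True.
From (~b | ~a) and a = True: b = False.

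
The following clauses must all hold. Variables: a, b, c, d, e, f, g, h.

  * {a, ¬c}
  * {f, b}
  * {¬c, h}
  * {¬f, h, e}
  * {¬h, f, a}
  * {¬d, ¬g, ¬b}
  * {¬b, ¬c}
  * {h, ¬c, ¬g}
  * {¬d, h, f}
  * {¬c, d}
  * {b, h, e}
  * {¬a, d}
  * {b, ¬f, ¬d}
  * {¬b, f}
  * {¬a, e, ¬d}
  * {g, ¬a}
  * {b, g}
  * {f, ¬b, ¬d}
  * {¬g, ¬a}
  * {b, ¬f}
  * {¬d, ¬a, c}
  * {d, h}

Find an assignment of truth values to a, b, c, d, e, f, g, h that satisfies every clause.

a=False, b=True, c=False, d=False, e=True, f=True, g=True, h=True

Pure literal: e appears only positively; assign e = True.
Set a = False and propagate.
  then c is forced to False.
Branch on b: take b = True.
  then f is forced to True.
The remaining clauses are satisfied by d = False, g = True, h = True.
Every clause has at least one true literal under this assignment.
Check each clause:
  1. {¬c, a} — ¬c is true.
  2. {b, f} — b is true.
  3. {h, ¬c} — h is true.
  4. {h, e, ¬f} — h is true.
  5. {¬h, f, a} — f is true.
  6. {¬d, ¬b, ¬g} — ¬d is true.
  7. {¬c, ¬b} — ¬c is true.
  8. {¬g, ¬c, h} — h is true.
  9. {h, ¬d, f} — h is true.
  10. {¬c, d} — ¬c is true.
  11. {e, h, b} — h is true.
  12. {d, ¬a} — ¬a is true.
  13. {¬d, ¬f, b} — b is true.
  14. {f, ¬b} — f is true.
  15. {¬d, ¬a, e} — ¬d is true.
  16. {¬a, g} — ¬a is true.
  17. {g, b} — b is true.
  18. {f, ¬d, ¬b} — ¬d is true.
  19. {¬a, ¬g} — ¬a is true.
  20. {b, ¬f} — b is true.
  21. {¬d, ¬a, c} — ¬d is true.
  22. {d, h} — h is true.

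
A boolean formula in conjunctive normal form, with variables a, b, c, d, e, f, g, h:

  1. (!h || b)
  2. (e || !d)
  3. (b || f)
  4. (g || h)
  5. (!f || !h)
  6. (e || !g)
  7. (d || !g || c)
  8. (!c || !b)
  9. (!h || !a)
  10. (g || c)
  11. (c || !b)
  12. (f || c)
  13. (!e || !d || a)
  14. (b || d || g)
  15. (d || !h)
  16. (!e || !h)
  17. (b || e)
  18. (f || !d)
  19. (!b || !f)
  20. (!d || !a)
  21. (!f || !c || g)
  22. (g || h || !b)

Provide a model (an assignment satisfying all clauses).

a = 1, b = 0, c = 1, d = 0, e = 1, f = 1, g = 1, h = 0

Branch on a: take a = True.
  then h is forced to False.
  then g is forced to True.
  then e is forced to True.
  then d is forced to False.
  then c is forced to True.
  then b is forced to False.
  then f is forced to True.
Every clause has at least one true literal under this assignment.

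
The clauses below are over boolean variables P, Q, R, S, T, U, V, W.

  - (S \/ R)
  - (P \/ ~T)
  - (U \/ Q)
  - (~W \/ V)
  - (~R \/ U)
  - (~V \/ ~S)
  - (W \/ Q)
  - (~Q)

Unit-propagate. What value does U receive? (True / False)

True

(~Q) stands alone — Q = False.
From (U \/ Q) and Q = False: U = True.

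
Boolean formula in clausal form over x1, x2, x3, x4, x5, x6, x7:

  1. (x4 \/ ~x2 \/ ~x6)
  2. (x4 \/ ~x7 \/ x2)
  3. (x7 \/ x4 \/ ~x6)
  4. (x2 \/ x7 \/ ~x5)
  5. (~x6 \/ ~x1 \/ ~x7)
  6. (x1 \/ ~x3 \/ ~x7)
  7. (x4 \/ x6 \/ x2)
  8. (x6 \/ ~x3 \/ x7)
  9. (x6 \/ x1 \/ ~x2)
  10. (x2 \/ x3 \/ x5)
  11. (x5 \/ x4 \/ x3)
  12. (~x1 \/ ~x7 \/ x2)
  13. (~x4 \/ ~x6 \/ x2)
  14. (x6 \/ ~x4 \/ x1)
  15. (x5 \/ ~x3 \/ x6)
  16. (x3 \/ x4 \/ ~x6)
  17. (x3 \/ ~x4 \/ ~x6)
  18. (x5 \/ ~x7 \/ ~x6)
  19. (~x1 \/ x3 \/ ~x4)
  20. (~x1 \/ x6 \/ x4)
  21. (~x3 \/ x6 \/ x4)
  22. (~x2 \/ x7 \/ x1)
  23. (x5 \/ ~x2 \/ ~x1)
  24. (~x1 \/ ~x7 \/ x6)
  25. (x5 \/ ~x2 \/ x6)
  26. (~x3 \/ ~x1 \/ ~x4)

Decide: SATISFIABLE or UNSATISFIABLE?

x6 = True:
  x4 = True:
    propagation gives x2=True, x3=True, x1=False, x7=False; an empty clause results — contradiction.
  x4 = False:
    propagation gives x2=False, x7=False; an empty clause results — contradiction.
x6 = False:
  x1 = True:
    propagation gives x4=True, x3=True; an empty clause results — contradiction.
  x1 = False:
    propagation gives x2=False, x4=True; an empty clause results — contradiction.
Every branch closes, so no satisfying assignment exists.

UNSATISFIABLE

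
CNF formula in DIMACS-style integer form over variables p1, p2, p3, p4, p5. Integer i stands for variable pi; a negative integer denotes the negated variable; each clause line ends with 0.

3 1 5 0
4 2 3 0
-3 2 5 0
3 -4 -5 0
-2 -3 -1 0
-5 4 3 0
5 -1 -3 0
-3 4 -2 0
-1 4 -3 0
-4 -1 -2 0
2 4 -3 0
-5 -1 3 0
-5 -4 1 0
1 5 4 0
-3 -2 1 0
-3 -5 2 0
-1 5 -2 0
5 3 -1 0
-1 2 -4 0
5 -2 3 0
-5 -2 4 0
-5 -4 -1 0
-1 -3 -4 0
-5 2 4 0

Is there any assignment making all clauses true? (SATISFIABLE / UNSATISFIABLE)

UNSATISFIABLE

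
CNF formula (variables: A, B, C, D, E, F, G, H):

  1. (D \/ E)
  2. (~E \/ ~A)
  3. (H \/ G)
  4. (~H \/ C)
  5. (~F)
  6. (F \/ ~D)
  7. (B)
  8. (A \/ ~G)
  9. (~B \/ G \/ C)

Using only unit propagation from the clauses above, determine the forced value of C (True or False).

True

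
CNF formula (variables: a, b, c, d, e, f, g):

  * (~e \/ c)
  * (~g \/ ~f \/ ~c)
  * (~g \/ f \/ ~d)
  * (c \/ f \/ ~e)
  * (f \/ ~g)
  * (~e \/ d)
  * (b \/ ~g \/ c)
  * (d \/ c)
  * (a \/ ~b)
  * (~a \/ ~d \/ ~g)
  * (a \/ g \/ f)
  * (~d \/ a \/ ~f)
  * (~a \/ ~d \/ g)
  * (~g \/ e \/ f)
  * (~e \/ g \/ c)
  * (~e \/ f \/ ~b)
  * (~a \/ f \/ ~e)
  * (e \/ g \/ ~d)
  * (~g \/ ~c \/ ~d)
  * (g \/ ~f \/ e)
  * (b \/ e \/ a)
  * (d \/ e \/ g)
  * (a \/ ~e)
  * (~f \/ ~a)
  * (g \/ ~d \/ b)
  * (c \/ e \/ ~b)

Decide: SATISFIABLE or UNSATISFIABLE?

UNSATISFIABLE

g = True:
  propagation gives f=True, c=False, e=False, b=True; an empty clause results — contradiction.
g = False:
  e = True:
    propagation gives c=True, d=True, a=False; an empty clause results — contradiction.
  e = False:
    propagation gives d=False; an empty clause results — contradiction.
Every branch closes, so no satisfying assignment exists.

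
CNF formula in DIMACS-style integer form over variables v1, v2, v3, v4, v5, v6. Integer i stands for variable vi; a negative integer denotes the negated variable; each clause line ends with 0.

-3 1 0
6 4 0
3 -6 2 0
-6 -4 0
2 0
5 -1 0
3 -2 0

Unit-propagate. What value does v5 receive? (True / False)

True

Unit clause (v2) sets v2 = True.
In (v3 OR NOT v2), NOT v2 is now false; v3 must hold, so v3 = True.
(NOT v3 OR v1): since v3 = True, the clause reduces to (v1). v1 = True.
In (v5 OR NOT v1), NOT v1 is now false; v5 must hold, so v5 = True.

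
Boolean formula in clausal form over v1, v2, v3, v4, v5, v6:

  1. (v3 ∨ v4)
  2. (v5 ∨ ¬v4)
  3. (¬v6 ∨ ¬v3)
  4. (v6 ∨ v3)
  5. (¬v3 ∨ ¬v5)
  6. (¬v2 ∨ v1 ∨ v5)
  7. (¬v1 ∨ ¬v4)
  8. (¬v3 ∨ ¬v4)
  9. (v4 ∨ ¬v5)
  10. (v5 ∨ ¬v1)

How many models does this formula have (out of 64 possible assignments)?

3

Satisfying assignments:
  v1=F v2=F v3=F v4=T v5=T v6=T
  v1=F v2=F v3=T v4=F v5=F v6=F
  v1=F v2=T v3=F v4=T v5=T v6=T
That's 3 in total.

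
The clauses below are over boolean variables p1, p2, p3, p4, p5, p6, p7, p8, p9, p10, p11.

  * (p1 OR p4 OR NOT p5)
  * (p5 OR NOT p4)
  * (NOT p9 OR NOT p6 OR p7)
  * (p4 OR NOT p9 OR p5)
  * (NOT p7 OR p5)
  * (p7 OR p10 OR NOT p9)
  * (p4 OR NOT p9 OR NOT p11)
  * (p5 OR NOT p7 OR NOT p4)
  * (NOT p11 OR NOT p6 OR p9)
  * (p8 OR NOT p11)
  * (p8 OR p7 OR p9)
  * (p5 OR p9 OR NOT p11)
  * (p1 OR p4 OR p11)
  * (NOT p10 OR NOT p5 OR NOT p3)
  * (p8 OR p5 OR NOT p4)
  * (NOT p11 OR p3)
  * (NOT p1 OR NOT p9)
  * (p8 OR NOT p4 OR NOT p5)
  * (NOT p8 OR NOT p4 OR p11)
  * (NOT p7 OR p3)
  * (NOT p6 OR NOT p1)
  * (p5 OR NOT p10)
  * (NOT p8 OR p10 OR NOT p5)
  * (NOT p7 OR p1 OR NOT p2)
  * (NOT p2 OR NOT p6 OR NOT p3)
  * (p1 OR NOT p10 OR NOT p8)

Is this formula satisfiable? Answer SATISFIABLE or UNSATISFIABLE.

Pure literal: p6 appears only negated; assign p6 = False.
Set p1 = True and propagate.
  then p9 is forced to False.
The remaining clauses are satisfied by p2 = True, p3 = False, p4 = False, p5 = False, p7 = False, p8 = True, p10 = False, p11 = False.
Every clause has at least one true literal under this assignment.
So p1=True, p2=True, p3=False, p4=False, p5=False, p6=False, p7=False, p8=True, p9=False, p10=False, p11=False is a satisfying assignment.

SATISFIABLE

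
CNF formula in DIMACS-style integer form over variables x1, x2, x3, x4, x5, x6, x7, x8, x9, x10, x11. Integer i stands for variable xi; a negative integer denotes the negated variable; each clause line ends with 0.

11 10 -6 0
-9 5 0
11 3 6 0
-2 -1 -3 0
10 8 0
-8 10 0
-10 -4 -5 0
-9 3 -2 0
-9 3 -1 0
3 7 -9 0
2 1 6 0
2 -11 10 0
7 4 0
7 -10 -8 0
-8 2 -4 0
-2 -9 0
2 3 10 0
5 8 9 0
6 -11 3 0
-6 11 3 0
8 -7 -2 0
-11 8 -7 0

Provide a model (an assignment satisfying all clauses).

x1=True, x2=False, x3=True, x4=False, x5=True, x6=True, x7=True, x8=True, x9=False, x10=True, x11=True

Check each clause:
  1. (x10 || !x6 || x11) — x11 is true.
  2. (x5 || !x9) — x5 is true.
  3. (x11 || x6 || x3) — x11 is true.
  4. (!x3 || !x2 || !x1) — !x2 is true.
  5. (x10 || x8) — x8 is true.
  6. (x10 || !x8) — x10 is true.
  7. (!x4 || !x5 || !x10) — !x4 is true.
  8. (x3 || !x9 || !x2) — x3 is true.
  9. (!x1 || !x9 || x3) — x3 is true.
  10. (!x9 || x3 || x7) — x3 is true.
  11. (x1 || x2 || x6) — x1 is true.
  12. (x10 || x2 || !x11) — x10 is true.
  13. (x4 || x7) — x7 is true.
  14. (!x10 || !x8 || x7) — x7 is true.
  15. (!x4 || x2 || !x8) — !x4 is true.
  16. (!x2 || !x9) — !x2 is true.
  17. (x2 || x3 || x10) — x3 is true.
  18. (x9 || x5 || x8) — x8 is true.
  19. (!x11 || x3 || x6) — x3 is true.
  20. (x3 || x11 || !x6) — x3 is true.
  21. (!x2 || x8 || !x7) — x8 is true.
  22. (!x11 || x8 || !x7) — x8 is true.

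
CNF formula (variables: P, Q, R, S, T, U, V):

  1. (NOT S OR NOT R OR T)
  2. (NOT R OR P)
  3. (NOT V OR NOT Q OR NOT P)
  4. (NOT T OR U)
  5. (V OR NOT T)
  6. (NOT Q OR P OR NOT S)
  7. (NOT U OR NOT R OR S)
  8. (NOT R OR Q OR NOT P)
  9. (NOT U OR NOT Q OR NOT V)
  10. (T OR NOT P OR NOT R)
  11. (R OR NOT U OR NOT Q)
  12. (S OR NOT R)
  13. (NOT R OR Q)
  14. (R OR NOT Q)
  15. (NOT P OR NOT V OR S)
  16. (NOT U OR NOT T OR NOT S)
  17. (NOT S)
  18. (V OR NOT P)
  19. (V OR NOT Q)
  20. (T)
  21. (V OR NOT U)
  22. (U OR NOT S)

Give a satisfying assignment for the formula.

P=F, Q=F, R=F, S=F, T=T, U=T, V=T

Unit propagation: (NOT S) forces S = False.
(NOT R) is a unit clause, so R = False.
Unit propagation: (NOT Q) forces Q = False.
(T) is a unit clause, so T = True.
The clause (U) is unit: U must be True.
The clause (V) is unit: V must be True.
(NOT P) is a unit clause, so P = False.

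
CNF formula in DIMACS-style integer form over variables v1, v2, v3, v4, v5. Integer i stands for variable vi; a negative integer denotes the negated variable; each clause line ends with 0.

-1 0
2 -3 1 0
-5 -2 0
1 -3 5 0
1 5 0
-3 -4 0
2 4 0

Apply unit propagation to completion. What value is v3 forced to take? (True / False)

False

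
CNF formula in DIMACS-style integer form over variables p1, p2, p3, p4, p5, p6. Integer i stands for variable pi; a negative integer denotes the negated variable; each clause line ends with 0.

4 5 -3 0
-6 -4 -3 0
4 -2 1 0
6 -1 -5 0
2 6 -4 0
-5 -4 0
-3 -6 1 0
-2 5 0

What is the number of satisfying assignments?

Case analysis on p4 and p5:
  p4=T, p5=T: a clause becomes empty — 0.
  p4=T, p5=F: remaining (p1,p2,p3,p6) ∈ {(F,F,F,T); (T,F,F,T)} — 2.
  p4=F, p5=T: 7 of the 16 assignments to (p1,p2,p3,p6) work.
  p4=F, p5=F: remaining (p1,p2,p3,p6) ∈ {(F,F,F,F); (F,F,F,T); (T,F,F,F); (T,F,F,T)} — 4.
Total: 0 + 2 + 7 + 4 = 13.

13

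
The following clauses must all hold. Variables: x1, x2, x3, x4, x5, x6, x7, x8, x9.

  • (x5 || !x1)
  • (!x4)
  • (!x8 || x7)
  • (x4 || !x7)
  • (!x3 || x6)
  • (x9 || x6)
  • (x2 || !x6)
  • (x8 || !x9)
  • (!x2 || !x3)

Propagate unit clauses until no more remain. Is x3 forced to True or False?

False

(!x4) is a unit clause: x4 = False.
From (!x7 || x4) and x4 = False: x7 = False.
(!x8 || x7): since x7 = False, the clause reduces to (!x8). x8 = False.
From (!x9 || x8) and x8 = False: x9 = False.
In (x9 || x6), x9 is now false; x6 must hold, so x6 = True.
From (!x6 || x2) and x6 = True: x2 = True.
From (!x3 || !x2) and x2 = True: x3 = False.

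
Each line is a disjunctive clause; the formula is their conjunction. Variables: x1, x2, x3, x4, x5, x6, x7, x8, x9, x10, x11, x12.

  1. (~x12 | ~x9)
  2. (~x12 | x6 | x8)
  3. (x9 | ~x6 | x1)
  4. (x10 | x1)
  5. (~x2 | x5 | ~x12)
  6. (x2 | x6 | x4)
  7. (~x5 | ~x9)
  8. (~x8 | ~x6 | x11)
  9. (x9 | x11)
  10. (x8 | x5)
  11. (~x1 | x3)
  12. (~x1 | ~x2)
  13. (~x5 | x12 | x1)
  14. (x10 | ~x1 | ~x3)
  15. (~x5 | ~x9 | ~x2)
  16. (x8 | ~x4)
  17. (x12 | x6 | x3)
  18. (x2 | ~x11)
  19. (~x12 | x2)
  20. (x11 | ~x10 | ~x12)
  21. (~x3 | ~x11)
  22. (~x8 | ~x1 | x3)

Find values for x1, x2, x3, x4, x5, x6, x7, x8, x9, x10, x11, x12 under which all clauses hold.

Set x1 = False and propagate.
  then x10 is forced to True.
Branch on x2: take x2 = True.
For the remaining variables, x3 = False, x4 = False, x5 = False, x6 = True, x7 = True, x8 = True, x9 = True, x11 = True, x12 = False works.

x1=0, x2=1, x3=0, x4=0, x5=0, x6=1, x7=1, x8=1, x9=1, x10=1, x11=1, x12=0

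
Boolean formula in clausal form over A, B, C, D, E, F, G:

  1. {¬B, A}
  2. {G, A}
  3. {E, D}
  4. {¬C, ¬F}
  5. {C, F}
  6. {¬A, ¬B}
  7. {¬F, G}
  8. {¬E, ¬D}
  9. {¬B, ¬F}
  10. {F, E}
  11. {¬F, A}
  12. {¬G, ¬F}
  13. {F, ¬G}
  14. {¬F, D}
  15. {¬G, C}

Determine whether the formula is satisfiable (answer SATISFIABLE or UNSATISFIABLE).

SATISFIABLE

B occurs only negated in the remaining clauses — set B = False.
Branch on A: take A = True.
Try C = True.
  then F is forced to False.
  then E is forced to True.
  then D is forced to False.
  then G is forced to False.
So A=T  B=F  C=T  D=F  E=T  F=F  G=F is a satisfying assignment.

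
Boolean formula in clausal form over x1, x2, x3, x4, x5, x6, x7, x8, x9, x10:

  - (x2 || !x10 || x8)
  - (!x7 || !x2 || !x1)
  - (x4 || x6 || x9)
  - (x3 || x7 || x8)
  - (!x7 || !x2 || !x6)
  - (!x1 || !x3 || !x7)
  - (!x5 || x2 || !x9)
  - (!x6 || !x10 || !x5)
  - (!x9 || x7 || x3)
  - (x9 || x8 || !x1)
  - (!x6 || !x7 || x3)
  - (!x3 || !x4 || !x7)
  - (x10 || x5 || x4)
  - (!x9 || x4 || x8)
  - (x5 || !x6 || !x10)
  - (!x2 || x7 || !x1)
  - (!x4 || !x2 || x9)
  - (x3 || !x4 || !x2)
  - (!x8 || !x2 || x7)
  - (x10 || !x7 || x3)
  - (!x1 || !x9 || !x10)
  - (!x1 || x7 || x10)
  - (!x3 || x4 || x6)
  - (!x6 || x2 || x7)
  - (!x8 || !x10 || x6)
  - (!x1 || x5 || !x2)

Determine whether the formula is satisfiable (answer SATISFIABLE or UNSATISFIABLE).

SATISFIABLE

Pure literal: x1 appears only negated; assign x1 = False.
Set x2 = True and propagate.
Set x3 = True and propagate.
For the remaining variables, x4 = False, x5 = True, x6 = True, x7 = False, x8 = False, x9 = False, x10 = False works.
So x1 = False, x2 = True, x3 = True, x4 = False, x5 = True, x6 = True, x7 = False, x8 = False, x9 = False, x10 = False is a satisfying assignment.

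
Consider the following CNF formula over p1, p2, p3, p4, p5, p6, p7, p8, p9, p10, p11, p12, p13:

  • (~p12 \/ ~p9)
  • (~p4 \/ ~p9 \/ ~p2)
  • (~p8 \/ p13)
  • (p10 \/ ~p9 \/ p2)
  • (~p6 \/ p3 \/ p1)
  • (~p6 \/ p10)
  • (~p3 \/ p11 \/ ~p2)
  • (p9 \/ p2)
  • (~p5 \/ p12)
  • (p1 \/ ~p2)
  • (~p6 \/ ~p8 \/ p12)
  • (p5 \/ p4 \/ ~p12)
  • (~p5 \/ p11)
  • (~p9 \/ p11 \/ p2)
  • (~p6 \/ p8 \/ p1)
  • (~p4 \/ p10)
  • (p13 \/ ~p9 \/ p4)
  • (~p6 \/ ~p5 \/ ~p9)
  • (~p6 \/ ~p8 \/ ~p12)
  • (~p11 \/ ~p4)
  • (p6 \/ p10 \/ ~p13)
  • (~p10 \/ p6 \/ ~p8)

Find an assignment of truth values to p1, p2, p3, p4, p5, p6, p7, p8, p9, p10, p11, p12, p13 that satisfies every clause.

Set p1 = False and propagate.
  then p2 is forced to False.
  then p9 is forced to True.
  then p12 is forced to False.
  then p10 is forced to True.
  then p5 is forced to False.
  then p11 is forced to True.
  then p4 is forced to False.
  then p13 is forced to True.
The remaining clauses are satisfied by p3 = True, p6 = False, p7 = True, p8 = False.
Every clause has at least one true literal under this assignment.

p1 = F, p2 = F, p3 = T, p4 = F, p5 = F, p6 = F, p7 = T, p8 = F, p9 = T, p10 = T, p11 = T, p12 = F, p13 = T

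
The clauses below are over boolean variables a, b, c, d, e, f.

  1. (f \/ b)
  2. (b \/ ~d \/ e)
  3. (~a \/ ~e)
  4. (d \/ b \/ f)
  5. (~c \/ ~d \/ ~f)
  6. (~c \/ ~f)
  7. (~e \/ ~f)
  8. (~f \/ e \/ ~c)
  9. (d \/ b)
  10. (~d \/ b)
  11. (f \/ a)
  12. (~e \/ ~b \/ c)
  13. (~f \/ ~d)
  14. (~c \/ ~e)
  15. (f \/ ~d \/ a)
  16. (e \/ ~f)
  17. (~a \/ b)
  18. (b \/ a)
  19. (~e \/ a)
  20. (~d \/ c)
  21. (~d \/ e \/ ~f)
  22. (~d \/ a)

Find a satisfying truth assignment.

a=True, b=True, c=True, d=True, e=False, f=False

Set a = True and propagate.
  then e is forced to False.
  then f is forced to False.
  then b is forced to True.
Set c = True and propagate.
d is now unconstrained; take d = True.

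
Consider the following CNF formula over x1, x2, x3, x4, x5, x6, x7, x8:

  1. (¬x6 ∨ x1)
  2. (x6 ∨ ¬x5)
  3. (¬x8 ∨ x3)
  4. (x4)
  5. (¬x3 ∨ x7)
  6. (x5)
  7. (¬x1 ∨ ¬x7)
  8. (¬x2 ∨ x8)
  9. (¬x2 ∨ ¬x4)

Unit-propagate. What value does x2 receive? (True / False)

(x4) stands alone — x4 = True.
(x5) stands alone — x5 = True.
From (x6 ∨ ¬x5) and x5 = True: x6 = True.
(x1 ∨ ¬x6): since x6 = True, the clause reduces to (x1). x1 = True.
(¬x1 ∨ ¬x7): since x1 = True, the clause reduces to (¬x7). x7 = False.
In (¬x3 ∨ x7), x7 is now false; ¬x3 must hold, so x3 = False.
From (¬x8 ∨ x3) and x3 = False: x8 = False.
(x8 ∨ ¬x2) with x8 = False leaves only ¬x2, so x2 = False.

False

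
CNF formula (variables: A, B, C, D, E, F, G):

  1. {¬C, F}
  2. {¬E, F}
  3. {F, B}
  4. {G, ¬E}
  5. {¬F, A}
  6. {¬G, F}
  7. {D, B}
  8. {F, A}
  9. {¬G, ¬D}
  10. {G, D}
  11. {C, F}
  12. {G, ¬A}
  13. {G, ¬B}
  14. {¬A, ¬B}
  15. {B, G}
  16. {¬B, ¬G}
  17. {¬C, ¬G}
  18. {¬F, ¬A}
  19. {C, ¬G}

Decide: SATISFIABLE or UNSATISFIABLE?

UNSATISFIABLE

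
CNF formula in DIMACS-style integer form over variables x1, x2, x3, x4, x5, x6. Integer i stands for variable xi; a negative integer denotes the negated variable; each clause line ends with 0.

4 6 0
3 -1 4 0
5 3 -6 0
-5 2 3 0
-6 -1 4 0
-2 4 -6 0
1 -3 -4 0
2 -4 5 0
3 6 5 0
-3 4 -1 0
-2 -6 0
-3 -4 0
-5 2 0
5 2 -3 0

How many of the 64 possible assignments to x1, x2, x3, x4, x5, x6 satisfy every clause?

2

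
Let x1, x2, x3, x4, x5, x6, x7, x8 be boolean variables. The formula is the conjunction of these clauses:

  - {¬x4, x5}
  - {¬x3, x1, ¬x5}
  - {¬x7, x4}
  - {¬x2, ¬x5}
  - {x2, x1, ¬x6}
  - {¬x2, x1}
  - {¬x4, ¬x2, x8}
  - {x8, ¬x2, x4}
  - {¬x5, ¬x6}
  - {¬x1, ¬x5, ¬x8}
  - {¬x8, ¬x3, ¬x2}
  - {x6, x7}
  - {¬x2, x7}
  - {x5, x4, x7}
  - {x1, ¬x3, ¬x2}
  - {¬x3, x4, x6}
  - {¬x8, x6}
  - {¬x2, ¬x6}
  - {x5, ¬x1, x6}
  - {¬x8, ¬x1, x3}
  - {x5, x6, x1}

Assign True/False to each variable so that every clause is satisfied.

Try x1 = False.
  then x2 is forced to False.
  then x6 is forced to False.
  then x7 is forced to True.
  then x4 is forced to True.
  then x5 is forced to True.
  then x3 is forced to False.
  then x8 is forced to False.

x1=F, x2=F, x3=F, x4=T, x5=T, x6=F, x7=T, x8=F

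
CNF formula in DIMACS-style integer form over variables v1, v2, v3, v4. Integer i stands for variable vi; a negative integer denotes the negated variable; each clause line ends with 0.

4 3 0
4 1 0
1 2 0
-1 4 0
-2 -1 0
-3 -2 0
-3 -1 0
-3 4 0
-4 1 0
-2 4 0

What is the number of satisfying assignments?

The models are:
  v1=T v2=F v3=F v4=T
That's 1 in total.

1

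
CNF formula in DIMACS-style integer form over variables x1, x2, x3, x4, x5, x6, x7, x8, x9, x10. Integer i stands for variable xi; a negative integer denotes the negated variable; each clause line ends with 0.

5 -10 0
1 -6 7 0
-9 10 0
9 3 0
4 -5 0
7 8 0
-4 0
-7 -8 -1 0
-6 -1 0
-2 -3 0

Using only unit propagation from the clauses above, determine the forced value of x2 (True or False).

False

(~x4) is a unit clause: x4 = False.
From (x4 \/ ~x5) and x4 = False: x5 = False.
(~x10 \/ x5): since x5 = False, the clause reduces to (~x10). x10 = False.
(x10 \/ ~x9) with x10 = False leaves only ~x9, so x9 = False.
In (x9 \/ x3), x9 is now false; x3 must hold, so x3 = True.
In (~x2 \/ ~x3), ~x3 is now false; ~x2 must hold, so x2 = False.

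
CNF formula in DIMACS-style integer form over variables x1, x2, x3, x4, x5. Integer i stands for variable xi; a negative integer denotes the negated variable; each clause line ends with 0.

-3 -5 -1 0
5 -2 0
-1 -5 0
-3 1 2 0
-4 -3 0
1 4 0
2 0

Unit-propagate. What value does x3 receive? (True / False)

False

(x2) is a unit clause: x2 = True.
(x5 || !x2) with x2 = True leaves only x5, so x5 = True.
From (!x5 || !x1) and x5 = True: x1 = False.
(x1 || x4) with x1 = False leaves only x4, so x4 = True.
From (!x3 || !x4) and x4 = True: x3 = False.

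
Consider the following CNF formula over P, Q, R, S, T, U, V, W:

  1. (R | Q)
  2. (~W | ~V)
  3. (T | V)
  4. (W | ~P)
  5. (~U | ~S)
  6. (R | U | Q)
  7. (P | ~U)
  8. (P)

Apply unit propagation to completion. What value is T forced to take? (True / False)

True

(P) stands alone — P = True.
(~P | W): since P = True, the clause reduces to (W). W = True.
In (~W | ~V), ~W is now false; ~V must hold, so V = False.
From (T | V) and V = False: T = True.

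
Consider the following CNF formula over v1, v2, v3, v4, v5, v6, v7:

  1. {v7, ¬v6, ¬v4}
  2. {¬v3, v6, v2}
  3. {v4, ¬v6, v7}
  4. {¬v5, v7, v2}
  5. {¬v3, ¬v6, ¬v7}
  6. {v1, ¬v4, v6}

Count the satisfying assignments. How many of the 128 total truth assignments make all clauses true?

Split on v6, then v7.
  v6=1, v7=1: forces v3=0; v1, v2, v4, v5 free → 2^4 = 16.
  v6=1, v7=0: a clause becomes empty — 0.
  v6=0, v7=1: v5 free; 9 ways for (v1,v2,v3,v4) × 2^1 = 18.
  v6=0, v7=0: 15 of the 32 assignments to (v1,v2,v3,v4,v5) work.
Total: 16 + 0 + 18 + 15 = 49.

49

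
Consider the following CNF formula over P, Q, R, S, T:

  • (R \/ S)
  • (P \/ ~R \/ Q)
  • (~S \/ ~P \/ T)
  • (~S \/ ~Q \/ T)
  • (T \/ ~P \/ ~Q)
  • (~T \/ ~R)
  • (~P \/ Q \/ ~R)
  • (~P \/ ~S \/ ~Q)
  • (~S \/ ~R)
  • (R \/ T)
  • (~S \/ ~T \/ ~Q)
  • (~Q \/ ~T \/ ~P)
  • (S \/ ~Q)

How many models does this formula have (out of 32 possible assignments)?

2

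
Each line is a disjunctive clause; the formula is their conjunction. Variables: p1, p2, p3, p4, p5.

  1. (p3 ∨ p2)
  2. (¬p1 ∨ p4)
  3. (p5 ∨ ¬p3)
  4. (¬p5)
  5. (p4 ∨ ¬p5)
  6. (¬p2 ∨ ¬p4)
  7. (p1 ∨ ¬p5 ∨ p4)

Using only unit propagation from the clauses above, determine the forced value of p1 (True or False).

Unit clause (¬p5) sets p5 = False.
From (¬p3 ∨ p5) and p5 = False: p3 = False.
In (p3 ∨ p2), p3 is now false; p2 must hold, so p2 = True.
In (¬p2 ∨ ¬p4), ¬p2 is now false; ¬p4 must hold, so p4 = False.
In (¬p1 ∨ p4), p4 is now false; ¬p1 must hold, so p1 = False.

False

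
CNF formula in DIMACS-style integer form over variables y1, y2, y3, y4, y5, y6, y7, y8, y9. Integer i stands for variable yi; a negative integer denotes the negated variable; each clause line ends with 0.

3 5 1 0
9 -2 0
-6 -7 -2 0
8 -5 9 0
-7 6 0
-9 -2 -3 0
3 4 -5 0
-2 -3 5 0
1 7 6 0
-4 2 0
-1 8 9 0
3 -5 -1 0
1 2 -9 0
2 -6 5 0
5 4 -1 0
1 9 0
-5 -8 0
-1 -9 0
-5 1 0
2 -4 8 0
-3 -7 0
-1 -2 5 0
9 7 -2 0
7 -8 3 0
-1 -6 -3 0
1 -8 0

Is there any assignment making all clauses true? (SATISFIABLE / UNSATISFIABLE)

UNSATISFIABLE

y1 = True:
  propagation gives y9=False, y2=False, y4=False, y8=True; an empty clause results — contradiction.
y1 = False:
  propagation gives y9=True, y2=True, y3=False, y5=True; an empty clause results — contradiction.
Every branch closes, so no satisfying assignment exists.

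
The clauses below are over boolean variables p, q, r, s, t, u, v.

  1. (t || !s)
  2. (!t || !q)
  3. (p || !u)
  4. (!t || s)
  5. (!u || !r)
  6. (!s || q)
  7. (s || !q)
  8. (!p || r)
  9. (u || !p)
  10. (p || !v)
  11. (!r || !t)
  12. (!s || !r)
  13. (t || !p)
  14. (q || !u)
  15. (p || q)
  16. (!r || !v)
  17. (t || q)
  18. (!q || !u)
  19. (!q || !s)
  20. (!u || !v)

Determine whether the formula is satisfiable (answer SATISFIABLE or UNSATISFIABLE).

UNSATISFIABLE

q = True:
  propagation gives t=False, s=False; an empty clause results — contradiction.
q = False:
  propagation gives s=False, t=False; an empty clause results — contradiction.
Every branch closes, so no satisfying assignment exists.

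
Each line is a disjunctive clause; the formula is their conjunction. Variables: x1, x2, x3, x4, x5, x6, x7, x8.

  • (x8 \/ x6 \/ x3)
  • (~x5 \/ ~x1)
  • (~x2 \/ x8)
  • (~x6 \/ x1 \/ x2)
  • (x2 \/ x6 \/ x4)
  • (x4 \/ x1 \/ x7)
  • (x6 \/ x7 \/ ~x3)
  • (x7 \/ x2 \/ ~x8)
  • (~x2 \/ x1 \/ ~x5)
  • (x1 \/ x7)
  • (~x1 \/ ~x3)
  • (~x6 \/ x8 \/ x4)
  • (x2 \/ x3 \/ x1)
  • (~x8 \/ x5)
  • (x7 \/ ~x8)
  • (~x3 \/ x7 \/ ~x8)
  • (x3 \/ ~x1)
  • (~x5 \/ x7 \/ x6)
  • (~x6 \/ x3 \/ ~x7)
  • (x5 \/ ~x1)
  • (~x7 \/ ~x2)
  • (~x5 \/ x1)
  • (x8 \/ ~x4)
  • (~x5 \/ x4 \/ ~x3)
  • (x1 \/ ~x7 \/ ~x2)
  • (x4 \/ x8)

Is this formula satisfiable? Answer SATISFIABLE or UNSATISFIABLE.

UNSATISFIABLE

x1 = True:
  propagation gives x5=False; an empty clause results — contradiction.
x1 = False:
  propagation gives x7=True, x2=False, x6=False, x4=True; an empty clause results — contradiction.
Every branch closes, so no satisfying assignment exists.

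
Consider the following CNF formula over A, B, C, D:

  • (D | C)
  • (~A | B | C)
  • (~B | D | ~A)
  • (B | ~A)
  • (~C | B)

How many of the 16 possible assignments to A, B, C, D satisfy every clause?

6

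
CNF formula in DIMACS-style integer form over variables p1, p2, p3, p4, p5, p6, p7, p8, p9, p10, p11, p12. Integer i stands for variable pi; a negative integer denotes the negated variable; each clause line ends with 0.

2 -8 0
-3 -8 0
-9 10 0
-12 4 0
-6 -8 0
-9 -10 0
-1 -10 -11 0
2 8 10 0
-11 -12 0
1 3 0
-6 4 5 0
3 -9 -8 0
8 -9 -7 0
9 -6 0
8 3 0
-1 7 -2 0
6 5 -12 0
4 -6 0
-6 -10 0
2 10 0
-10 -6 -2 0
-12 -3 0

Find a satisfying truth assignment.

p1=F, p2=F, p3=T, p4=T, p5=F, p6=F, p7=F, p8=F, p9=F, p10=T, p11=T, p12=F

Check each clause:
  1. (~p8 \/ p2) — ~p8 is true.
  2. (~p8 \/ ~p3) — ~p8 is true.
  3. (~p9 \/ p10) — p10 is true.
  4. (~p12 \/ p4) — ~p12 is true.
  5. (~p6 \/ ~p8) — ~p8 is true.
  6. (~p9 \/ ~p10) — ~p9 is true.
  7. (~p11 \/ ~p1 \/ ~p10) — ~p1 is true.
  8. (p8 \/ p2 \/ p10) — p10 is true.
  9. (~p11 \/ ~p12) — ~p12 is true.
  10. (p1 \/ p3) — p3 is true.
  11. (p4 \/ ~p6 \/ p5) — ~p6 is true.
  12. (~p8 \/ p3 \/ ~p9) — ~p8 is true.
  13. (~p7 \/ ~p9 \/ p8) — ~p7 is true.
  14. (p9 \/ ~p6) — ~p6 is true.
  15. (p8 \/ p3) — p3 is true.
  16. (~p2 \/ ~p1 \/ p7) — ~p2 is true.
  17. (~p12 \/ p5 \/ p6) — ~p12 is true.
  18. (p4 \/ ~p6) — ~p6 is true.
  19. (~p6 \/ ~p10) — ~p6 is true.
  20. (p10 \/ p2) — p10 is true.
  21. (~p10 \/ ~p2 \/ ~p6) — ~p6 is true.
  22. (~p12 \/ ~p3) — ~p12 is true.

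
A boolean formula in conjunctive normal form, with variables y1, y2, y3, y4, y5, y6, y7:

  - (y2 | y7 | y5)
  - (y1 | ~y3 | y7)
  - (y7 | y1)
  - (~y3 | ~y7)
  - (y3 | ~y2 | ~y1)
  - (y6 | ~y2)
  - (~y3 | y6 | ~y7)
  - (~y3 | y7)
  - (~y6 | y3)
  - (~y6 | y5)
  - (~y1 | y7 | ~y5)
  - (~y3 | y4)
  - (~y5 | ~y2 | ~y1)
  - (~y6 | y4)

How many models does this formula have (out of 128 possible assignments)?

8

Split on y3, then y7.
  y3=1, y7=1: a clause becomes empty — 0.
  y3=1, y7=0: a clause becomes empty — 0.
  y3=0, y7=1: forces y2=0; y6=0; y1, y4, y5 free → 2^3 = 8.
  y3=0, y7=0: a clause becomes empty — 0.
Total: 0 + 0 + 8 + 0 = 8.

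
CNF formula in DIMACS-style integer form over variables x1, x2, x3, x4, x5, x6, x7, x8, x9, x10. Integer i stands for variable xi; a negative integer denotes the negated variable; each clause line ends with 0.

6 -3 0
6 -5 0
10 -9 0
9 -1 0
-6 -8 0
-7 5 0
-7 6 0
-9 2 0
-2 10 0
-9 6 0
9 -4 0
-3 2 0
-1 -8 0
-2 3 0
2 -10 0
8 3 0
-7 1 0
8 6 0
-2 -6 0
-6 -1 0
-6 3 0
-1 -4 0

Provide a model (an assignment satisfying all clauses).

x1 = F, x2 = F, x3 = F, x4 = F, x5 = F, x6 = F, x7 = F, x8 = T, x9 = F, x10 = F

Check each clause:
  1. (!x3 || x6) — !x3 is true.
  2. (!x5 || x6) — !x5 is true.
  3. (x10 || !x9) — !x9 is true.
  4. (!x1 || x9) — !x1 is true.
  5. (!x8 || !x6) — !x6 is true.
  6. (x5 || !x7) — !x7 is true.
  7. (!x7 || x6) — !x7 is true.
  8. (!x9 || x2) — !x9 is true.
  9. (!x2 || x10) — !x2 is true.
  10. (!x9 || x6) — !x9 is true.
  11. (x9 || !x4) — !x4 is true.
  12. (!x3 || x2) — !x3 is true.
  13. (!x8 || !x1) — !x1 is true.
  14. (!x2 || x3) — !x2 is true.
  15. (x2 || !x10) — !x10 is true.
  16. (x8 || x3) — x8 is true.
  17. (!x7 || x1) — !x7 is true.
  18. (x6 || x8) — x8 is true.
  19. (!x6 || !x2) — !x6 is true.
  20. (!x6 || !x1) — !x6 is true.
  21. (!x6 || x3) — !x6 is true.
  22. (!x1 || !x4) — !x4 is true.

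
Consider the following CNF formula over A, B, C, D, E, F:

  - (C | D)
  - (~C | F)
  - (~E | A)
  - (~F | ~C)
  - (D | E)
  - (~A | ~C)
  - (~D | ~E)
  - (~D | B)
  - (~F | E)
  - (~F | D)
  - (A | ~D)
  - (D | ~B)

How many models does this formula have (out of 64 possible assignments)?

1

The models are:
  A=T B=T C=F D=T E=F F=F
Count: 1.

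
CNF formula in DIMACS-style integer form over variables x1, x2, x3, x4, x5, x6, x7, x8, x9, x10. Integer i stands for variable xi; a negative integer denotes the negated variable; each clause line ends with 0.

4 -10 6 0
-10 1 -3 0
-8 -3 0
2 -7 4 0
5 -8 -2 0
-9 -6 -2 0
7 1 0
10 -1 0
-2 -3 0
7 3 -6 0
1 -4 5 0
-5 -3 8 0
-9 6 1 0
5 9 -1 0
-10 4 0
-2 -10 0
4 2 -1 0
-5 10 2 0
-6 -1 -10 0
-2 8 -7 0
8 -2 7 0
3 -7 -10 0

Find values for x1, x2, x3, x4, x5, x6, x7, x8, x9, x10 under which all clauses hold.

Branch on x1: take x1 = True.
  then x10 is forced to True.
  then x4 is forced to True.
  then x2 is forced to False.
  then x6 is forced to False.
Branch on x3: take x3 = False.
  then x7 is forced to False.
The remaining clauses are satisfied by x5 = False, x8 = True, x9 = True.

x1 = T, x2 = F, x3 = F, x4 = T, x5 = F, x6 = F, x7 = F, x8 = T, x9 = T, x10 = T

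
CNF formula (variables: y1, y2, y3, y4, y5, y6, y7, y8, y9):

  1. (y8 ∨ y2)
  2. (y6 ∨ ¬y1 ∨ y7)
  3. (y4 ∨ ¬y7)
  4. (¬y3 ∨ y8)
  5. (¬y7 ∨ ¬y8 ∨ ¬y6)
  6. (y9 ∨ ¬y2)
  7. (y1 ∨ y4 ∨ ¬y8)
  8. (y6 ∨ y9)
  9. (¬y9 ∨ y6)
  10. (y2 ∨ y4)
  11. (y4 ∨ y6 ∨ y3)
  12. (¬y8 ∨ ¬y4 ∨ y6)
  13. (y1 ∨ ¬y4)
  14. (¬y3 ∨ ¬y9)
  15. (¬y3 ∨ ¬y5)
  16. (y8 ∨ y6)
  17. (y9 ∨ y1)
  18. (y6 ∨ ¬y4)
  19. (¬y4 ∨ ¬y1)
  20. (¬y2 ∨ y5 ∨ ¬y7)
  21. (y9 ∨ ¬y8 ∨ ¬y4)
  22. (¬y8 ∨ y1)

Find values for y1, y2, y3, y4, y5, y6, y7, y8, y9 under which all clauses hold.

y1=1, y2=1, y3=0, y4=0, y5=1, y6=1, y7=0, y8=0, y9=1

Set y1 = True and propagate.
  then y4 is forced to False.
  then y7 is forced to False.
  then y6 is forced to True.
  then y2 is forced to True.
  then y9 is forced to True.
  then y3 is forced to False.
y5, y8 are now unconstrained; take y5 = True, y8 = False.
Every clause has at least one true literal under this assignment.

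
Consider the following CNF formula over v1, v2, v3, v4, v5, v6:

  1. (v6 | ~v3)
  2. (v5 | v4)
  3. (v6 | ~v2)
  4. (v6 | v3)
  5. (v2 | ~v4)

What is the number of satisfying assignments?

16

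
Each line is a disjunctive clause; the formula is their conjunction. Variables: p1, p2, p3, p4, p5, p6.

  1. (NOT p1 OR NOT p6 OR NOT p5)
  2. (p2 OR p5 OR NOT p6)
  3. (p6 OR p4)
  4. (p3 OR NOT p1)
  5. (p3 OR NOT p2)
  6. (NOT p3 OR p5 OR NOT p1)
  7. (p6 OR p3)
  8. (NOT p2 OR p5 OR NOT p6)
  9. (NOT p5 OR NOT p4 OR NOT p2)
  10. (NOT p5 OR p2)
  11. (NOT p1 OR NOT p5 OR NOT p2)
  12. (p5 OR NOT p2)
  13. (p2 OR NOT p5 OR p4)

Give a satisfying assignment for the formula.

p1 = 0, p2 = 0, p3 = 1, p4 = 1, p5 = 0, p6 = 0

p1 occurs only negated in the remaining clauses — set p1 = False.
Set p2 = False and propagate.
  then p5 is forced to False.
  then p6 is forced to False.
  then p4 is forced to True.
  then p3 is forced to True.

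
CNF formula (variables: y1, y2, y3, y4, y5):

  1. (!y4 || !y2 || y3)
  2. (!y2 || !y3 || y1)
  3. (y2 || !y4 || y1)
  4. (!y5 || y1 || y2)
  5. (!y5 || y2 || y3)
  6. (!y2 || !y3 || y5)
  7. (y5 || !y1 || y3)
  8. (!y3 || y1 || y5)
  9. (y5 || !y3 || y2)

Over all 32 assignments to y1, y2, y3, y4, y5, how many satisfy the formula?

Split on y2, then y3.
  y2=T, y3=T: remaining (y1,y4,y5) ∈ {(T,F,T); (T,T,T)} — 2.
  y2=T, y3=F: remaining (y1,y4,y5) ∈ {(F,F,F); (F,F,T); (T,F,T)} — 3.
  y2=F, y3=T: remaining (y1,y4,y5) ∈ {(T,F,T); (T,T,T)} — 2.
  y2=F, y3=F: remaining (y1,y4,y5) ∈ {(F,F,F)} — 1.
Total: 2 + 3 + 2 + 1 = 8.

8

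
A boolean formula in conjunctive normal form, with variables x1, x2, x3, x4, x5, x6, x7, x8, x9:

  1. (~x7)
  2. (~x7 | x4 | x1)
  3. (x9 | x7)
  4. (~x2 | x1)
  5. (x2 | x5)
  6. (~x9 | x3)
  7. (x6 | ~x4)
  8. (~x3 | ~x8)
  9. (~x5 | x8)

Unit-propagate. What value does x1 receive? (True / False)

True

(~x7) is a unit clause: x7 = False.
From (x7 | x9) and x7 = False: x9 = True.
From (~x9 | x3) and x9 = True: x3 = True.
From (~x3 | ~x8) and x3 = True: x8 = False.
In (x8 | ~x5), x8 is now false; ~x5 must hold, so x5 = False.
(x5 | x2) with x5 = False leaves only x2, so x2 = True.
From (~x2 | x1) and x2 = True: x1 = True.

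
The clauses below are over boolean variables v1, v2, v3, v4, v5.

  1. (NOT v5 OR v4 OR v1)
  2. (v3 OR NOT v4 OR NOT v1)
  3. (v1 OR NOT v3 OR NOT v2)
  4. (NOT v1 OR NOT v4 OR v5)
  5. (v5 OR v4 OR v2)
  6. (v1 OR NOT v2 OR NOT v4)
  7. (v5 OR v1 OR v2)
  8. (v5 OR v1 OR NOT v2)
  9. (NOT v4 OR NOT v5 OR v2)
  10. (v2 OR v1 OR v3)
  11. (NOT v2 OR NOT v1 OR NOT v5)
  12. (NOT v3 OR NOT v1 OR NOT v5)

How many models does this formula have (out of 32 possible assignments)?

3

Satisfying assignments:
  v1=T v2=F v3=F v4=F v5=T
  v1=T v2=T v3=F v4=F v5=F
  v1=T v2=T v3=T v4=F v5=F
That's 3 in total.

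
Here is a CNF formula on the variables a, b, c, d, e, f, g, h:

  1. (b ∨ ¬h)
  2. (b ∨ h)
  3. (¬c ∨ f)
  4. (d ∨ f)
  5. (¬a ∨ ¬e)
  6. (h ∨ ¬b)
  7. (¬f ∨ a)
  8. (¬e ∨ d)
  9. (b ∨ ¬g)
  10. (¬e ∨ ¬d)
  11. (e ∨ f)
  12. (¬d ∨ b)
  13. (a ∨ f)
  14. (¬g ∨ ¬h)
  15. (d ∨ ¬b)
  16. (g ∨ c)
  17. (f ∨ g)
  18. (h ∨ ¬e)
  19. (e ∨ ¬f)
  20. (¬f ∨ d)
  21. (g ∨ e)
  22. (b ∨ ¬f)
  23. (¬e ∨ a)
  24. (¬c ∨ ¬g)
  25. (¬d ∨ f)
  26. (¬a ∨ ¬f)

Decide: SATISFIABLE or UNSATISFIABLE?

UNSATISFIABLE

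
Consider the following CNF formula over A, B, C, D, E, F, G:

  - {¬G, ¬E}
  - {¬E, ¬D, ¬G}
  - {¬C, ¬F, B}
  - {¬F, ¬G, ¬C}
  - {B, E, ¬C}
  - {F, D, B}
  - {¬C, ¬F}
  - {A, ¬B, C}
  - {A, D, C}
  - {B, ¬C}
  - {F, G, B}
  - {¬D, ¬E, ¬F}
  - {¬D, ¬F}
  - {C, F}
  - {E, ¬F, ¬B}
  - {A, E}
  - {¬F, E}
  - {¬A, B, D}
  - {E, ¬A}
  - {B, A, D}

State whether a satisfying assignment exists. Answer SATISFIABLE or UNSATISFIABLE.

SATISFIABLE

Set A = True and propagate.
  then E is forced to True.
  then G is forced to False.
Set B = True and propagate.
For the remaining variables, C = False, D = False, F = True works.
So A = T  B = T  C = F  D = F  E = T  F = T  G = F is a satisfying assignment.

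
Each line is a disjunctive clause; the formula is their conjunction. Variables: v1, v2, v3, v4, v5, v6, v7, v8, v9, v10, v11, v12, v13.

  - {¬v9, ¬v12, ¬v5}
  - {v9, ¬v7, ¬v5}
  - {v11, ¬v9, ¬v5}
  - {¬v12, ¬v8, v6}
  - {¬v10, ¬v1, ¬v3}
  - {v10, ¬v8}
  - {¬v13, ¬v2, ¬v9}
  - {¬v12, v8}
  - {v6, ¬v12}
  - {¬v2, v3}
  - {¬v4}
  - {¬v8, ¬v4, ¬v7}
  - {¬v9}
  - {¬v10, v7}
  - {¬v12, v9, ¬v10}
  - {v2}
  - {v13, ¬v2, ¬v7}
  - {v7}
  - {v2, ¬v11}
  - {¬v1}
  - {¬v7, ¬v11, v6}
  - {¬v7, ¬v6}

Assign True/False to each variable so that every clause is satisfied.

The clause (¬v4) is unit: v4 must be False.
(¬v9) is a unit clause, so v9 = False.
(v2) is a unit clause, so v2 = True.
Unit propagation: (v3) forces v3 = True.
The clause (v7) is unit: v7 must be True.
The clause (¬v5) is unit: v5 must be False.
(v13) is a unit clause, so v13 = True.
The clause (¬v1) is unit: v1 must be False.
The clause (¬v6) is unit: v6 must be False.
Unit propagation: (¬v12) forces v12 = False.
The clause (¬v11) is unit: v11 must be False.
v10 occurs only positively in the remaining clauses — set v10 = True.
v8 is now unconstrained; take v8 = True.
Check each clause:
  1. {¬v9, ¬v5, ¬v12} — ¬v5 is true.
  2. {v9, ¬v7, ¬v5} — ¬v5 is true.
  3. {¬v9, v11, ¬v5} — ¬v5 is true.
  4. {¬v8, v6, ¬v12} — ¬v12 is true.
  5. {¬v10, ¬v1, ¬v3} — ¬v1 is true.
  6. {v10, ¬v8} — v10 is true.
  7. {¬v9, ¬v2, ¬v13} — ¬v9 is true.
  8. {v8, ¬v12} — v8 is true.
  9. {¬v12, v6} — ¬v12 is true.
  10. {v3, ¬v2} — v3 is true.
  11. {¬v4} — ¬v4 is true.
  12. {¬v4, ¬v7, ¬v8} — ¬v4 is true.
  13. {¬v9} — ¬v9 is true.
  14. {v7, ¬v10} — v7 is true.
  15. {v9, ¬v12, ¬v10} — ¬v12 is true.
  16. {v2} — v2 is true.
  17. {¬v7, ¬v2, v13} — v13 is true.
  18. {v7} — v7 is true.
  19. {¬v11, v2} — v2 is true.
  20. {¬v1} — ¬v1 is true.
  21. {¬v11, v6, ¬v7} — ¬v11 is true.
  22. {¬v7, ¬v6} — ¬v6 is true.

v1 = False, v2 = True, v3 = True, v4 = False, v5 = False, v6 = False, v7 = True, v8 = True, v9 = False, v10 = True, v11 = False, v12 = False, v13 = True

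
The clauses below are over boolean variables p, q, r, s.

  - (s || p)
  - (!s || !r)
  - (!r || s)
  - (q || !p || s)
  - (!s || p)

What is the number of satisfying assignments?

Satisfying assignments:
  p=T q=F r=F s=T
  p=T q=T r=F s=F
  p=T q=T r=F s=T
That's 3 in total.

3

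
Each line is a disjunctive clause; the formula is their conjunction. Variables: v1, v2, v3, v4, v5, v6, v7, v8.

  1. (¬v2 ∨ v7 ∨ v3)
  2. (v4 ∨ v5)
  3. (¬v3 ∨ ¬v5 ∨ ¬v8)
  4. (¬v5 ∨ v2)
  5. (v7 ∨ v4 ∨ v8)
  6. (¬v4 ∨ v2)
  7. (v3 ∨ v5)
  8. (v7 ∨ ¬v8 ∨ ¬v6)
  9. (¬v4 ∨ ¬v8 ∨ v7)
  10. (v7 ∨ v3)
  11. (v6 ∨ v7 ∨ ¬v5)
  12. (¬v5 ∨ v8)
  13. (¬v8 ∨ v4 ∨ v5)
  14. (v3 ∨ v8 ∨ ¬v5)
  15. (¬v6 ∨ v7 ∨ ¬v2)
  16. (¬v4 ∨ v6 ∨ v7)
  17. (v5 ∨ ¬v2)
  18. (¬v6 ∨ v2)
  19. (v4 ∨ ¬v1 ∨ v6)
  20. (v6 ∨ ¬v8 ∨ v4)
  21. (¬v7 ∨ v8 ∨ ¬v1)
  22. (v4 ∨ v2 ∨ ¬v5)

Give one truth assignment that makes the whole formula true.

v1=0, v2=1, v3=0, v4=1, v5=1, v6=0, v7=1, v8=1

v1 occurs only negated in the remaining clauses — set v1 = False.
Set v2 = True and propagate.
  then v5 is forced to True.
  then v8 is forced to True.
  then v3 is forced to False.
  then v7 is forced to True.
For the remaining variables, v4 = True, v6 = False works.
Check each clause:
  1. (¬v2 ∨ v7 ∨ v3) — v7 is true.
  2. (v5 ∨ v4) — v4 is true.
  3. (¬v3 ∨ ¬v5 ∨ ¬v8) — ¬v3 is true.
  4. (v2 ∨ ¬v5) — v2 is true.
  5. (v7 ∨ v4 ∨ v8) — v8 is true.
  6. (v2 ∨ ¬v4) — v2 is true.
  7. (v5 ∨ v3) — v5 is true.
  8. (v7 ∨ ¬v6 ∨ ¬v8) — ¬v6 is true.
  9. (¬v4 ∨ ¬v8 ∨ v7) — v7 is true.
  10. (v7 ∨ v3) — v7 is true.
  11. (v6 ∨ ¬v5 ∨ v7) — v7 is true.
  12. (¬v5 ∨ v8) — v8 is true.
  13. (v4 ∨ v5 ∨ ¬v8) — v4 is true.
  14. (v8 ∨ v3 ∨ ¬v5) — v8 is true.
  15. (¬v2 ∨ ¬v6 ∨ v7) — ¬v6 is true.
  16. (v6 ∨ ¬v4 ∨ v7) — v7 is true.
  17. (¬v2 ∨ v5) — v5 is true.
  18. (¬v6 ∨ v2) — v2 is true.
  19. (v6 ∨ v4 ∨ ¬v1) — v4 is true.
  20. (¬v8 ∨ v4 ∨ v6) — v4 is true.
  21. (¬v1 ∨ ¬v7 ∨ v8) — v8 is true.
  22. (v2 ∨ v4 ∨ ¬v5) — v2 is true.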